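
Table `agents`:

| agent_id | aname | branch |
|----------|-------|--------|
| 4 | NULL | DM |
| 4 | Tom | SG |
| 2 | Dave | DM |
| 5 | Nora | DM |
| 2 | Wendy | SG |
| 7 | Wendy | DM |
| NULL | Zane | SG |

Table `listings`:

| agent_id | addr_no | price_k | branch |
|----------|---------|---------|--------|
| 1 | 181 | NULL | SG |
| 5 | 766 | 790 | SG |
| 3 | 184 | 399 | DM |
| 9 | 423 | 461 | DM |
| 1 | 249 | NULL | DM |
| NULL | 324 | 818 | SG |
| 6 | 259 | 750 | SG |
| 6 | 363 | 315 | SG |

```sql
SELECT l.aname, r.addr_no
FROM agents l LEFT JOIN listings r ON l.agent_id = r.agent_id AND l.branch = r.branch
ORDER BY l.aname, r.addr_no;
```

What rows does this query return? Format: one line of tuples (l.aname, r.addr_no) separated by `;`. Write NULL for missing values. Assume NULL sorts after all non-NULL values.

(Dave, NULL); (Nora, NULL); (Tom, NULL); (Wendy, NULL); (Wendy, NULL); (Zane, NULL); (NULL, NULL)

LEFT JOIN keeps every row from `agents`; unmatched rows get NULL for `listings`'s columns.
Matching on l.agent_id = r.agent_id AND l.branch = r.branch. A NULL in a compared column never satisfies the condition.
- l[0] agent_id=4, branch=DM → no match; kept with NULLs on the r side.
- l[1] agent_id=4, branch=SG → no match; kept with NULLs on the r side.
- l[2] agent_id=2, branch=DM → no match; kept with NULLs on the r side.
- l[3] agent_id=5, branch=DM → no match; kept with NULLs on the r side.
- l[4] agent_id=2, branch=SG → no match; kept with NULLs on the r side.
- l[5] agent_id=7, branch=DM → no match; kept with NULLs on the r side.
- l[6] agent_id=NULL, branch=SG → no match; kept with NULLs on the r side.
After projecting and ordering:
l.aname | r.addr_no
Dave | NULL
Nora | NULL
Tom | NULL
Wendy | NULL
Wendy | NULL
Zane | NULL
NULL | NULL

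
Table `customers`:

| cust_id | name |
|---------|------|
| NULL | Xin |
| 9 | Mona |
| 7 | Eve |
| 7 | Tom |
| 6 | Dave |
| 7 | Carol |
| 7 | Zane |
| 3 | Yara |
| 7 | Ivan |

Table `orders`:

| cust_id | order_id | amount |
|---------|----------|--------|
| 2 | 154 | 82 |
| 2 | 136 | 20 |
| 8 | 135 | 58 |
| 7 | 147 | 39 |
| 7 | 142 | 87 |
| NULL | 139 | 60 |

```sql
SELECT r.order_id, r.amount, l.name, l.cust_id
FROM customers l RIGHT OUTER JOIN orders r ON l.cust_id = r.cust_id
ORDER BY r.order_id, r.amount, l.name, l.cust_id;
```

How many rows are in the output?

14

RIGHT JOIN keeps every row from `orders`; unmatched rows get NULL for `customers`'s columns.
Matching on l.cust_id = r.cust_id. A NULL in a compared column never satisfies the condition.
Matched pairs: 10; unmatched r rows kept: 4.
Total: 10 matched + 4 padded = 14 rows.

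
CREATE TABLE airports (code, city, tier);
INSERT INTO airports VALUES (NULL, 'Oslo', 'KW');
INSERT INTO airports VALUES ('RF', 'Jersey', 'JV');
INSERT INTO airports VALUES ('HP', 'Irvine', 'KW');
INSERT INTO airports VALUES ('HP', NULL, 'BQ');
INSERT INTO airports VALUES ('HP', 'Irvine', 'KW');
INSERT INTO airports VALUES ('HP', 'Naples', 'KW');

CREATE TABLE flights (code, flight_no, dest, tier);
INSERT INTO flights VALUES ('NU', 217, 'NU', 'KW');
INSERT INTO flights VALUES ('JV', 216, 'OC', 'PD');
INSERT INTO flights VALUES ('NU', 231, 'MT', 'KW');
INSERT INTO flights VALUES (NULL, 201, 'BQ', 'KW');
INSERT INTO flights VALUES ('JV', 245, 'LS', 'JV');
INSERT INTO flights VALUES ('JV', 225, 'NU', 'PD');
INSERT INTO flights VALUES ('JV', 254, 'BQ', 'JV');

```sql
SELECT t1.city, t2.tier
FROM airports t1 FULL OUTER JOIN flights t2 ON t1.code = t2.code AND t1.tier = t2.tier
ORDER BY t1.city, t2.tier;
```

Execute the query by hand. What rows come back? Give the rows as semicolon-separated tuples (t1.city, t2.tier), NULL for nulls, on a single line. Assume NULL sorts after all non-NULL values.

FULL OUTER JOIN keeps every row from both sides; unmatched rows get NULL for the other side's columns.
Matching on t1.code = t2.code AND t1.tier = t2.tier. A NULL in a compared column never satisfies the condition.
- t1 (code=NULL, tier=KW) has no partner → padded with NULL.
- t1 (code=RF, tier=JV) has no partner → padded with NULL.
- t1 (code=HP, tier=KW) has no partner → padded with NULL.
- t1 (code=HP, tier=BQ) has no partner → padded with NULL.
- t1 (code=HP, tier=KW) has no partner → padded with NULL.
- t1 (code=HP, tier=KW) has no partner → padded with NULL.
- 7 t2 row(s) had no t1 match → kept, t1 columns NULL.

(Irvine, NULL); (Irvine, NULL); (Jersey, NULL); (Naples, NULL); (Oslo, NULL); (NULL, JV); (NULL, JV); (NULL, KW); (NULL, KW); (NULL, KW); (NULL, PD); (NULL, PD); (NULL, NULL)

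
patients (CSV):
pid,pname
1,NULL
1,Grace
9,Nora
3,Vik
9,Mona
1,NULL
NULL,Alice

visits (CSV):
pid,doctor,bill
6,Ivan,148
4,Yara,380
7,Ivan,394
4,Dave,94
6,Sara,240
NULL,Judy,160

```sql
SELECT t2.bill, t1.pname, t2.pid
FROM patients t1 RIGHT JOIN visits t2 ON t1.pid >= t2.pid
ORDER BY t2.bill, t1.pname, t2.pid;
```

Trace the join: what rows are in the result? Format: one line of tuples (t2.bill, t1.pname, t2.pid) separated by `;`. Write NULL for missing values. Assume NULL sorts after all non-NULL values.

(94, Mona, 4); (94, Nora, 4); (148, Mona, 6); (148, Nora, 6); (160, NULL, NULL); (240, Mona, 6); (240, Nora, 6); (380, Mona, 4); (380, Nora, 4); (394, Mona, 7); (394, Nora, 7)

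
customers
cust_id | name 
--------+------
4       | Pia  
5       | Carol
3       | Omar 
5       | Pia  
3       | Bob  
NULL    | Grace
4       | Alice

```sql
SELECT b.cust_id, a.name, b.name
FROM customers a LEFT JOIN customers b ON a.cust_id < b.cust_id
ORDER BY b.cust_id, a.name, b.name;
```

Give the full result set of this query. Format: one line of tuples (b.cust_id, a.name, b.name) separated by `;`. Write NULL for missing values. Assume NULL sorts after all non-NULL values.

LEFT JOIN keeps every row from `customers a`; unmatched rows get NULL for `customers b`'s columns.
Matching on a.cust_id < b.cust_id. A NULL in a compared column never satisfies the condition.
Matched pairs: 12; unmatched a rows kept: 3.

(4, Bob, Alice); (4, Bob, Pia); (4, Omar, Alice); (4, Omar, Pia); (5, Alice, Carol); (5, Alice, Pia); (5, Bob, Carol); (5, Bob, Pia); (5, Omar, Carol); (5, Omar, Pia); (5, Pia, Carol); (5, Pia, Pia); (NULL, Carol, NULL); (NULL, Grace, NULL); (NULL, Pia, NULL)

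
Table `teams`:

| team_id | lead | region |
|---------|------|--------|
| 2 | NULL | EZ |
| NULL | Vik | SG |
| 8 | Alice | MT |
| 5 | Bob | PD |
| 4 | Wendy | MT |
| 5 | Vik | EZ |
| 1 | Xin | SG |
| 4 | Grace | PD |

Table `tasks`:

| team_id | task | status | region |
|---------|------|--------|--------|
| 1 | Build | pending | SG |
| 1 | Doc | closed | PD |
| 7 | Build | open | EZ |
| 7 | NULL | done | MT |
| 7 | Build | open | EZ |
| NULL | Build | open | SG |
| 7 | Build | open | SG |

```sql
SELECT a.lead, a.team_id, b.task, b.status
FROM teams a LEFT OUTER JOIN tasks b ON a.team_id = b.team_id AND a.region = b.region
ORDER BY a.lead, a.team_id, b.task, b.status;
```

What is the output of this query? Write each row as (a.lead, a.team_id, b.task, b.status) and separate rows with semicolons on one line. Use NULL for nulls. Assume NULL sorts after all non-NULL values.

LEFT JOIN keeps every row from `teams`; unmatched rows get NULL for `tasks`'s columns.
Matching on a.team_id = b.team_id AND a.region = b.region. A NULL in a compared column never satisfies the condition.
- a (team_id=2, region=EZ) has no partner → padded with NULL.
- a (team_id=NULL, region=SG) has no partner → padded with NULL.
- a (team_id=8, region=MT) has no partner → padded with NULL.
- a (team_id=5, region=PD) has no partner → padded with NULL.
- a (team_id=4, region=MT) has no partner → padded with NULL.
- a (team_id=5, region=EZ) has no partner → padded with NULL.
- a (team_id=1, region=SG) pairs with 1 row(s) of b.
- a (team_id=4, region=PD) has no partner → padded with NULL.
After projecting and ordering:
a.lead | a.team_id | b.task | b.status
Alice | 8 | NULL | NULL
Bob | 5 | NULL | NULL
Grace | 4 | NULL | NULL
Vik | 5 | NULL | NULL
Vik | NULL | NULL | NULL
Wendy | 4 | NULL | NULL
Xin | 1 | Build | pending
NULL | 2 | NULL | NULL

(Alice, 8, NULL, NULL); (Bob, 5, NULL, NULL); (Grace, 4, NULL, NULL); (Vik, 5, NULL, NULL); (Vik, NULL, NULL, NULL); (Wendy, 4, NULL, NULL); (Xin, 1, Build, pending); (NULL, 2, NULL, NULL)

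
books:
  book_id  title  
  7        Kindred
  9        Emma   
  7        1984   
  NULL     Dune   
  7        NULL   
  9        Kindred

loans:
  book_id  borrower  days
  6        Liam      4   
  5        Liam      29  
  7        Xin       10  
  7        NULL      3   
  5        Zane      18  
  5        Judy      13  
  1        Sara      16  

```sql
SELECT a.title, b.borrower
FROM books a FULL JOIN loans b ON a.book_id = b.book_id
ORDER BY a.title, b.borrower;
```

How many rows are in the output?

FULL OUTER JOIN keeps every row from both sides; unmatched rows get NULL for the other side's columns.
Matching on a.book_id = b.book_id. A NULL in a compared column never satisfies the condition.
- a row (book_id=7): matches 2 b row(s) → 2 output row(s).
- a row (book_id=9): no match → kept, b columns NULL.
- a row (book_id=7): matches 2 b row(s) → 2 output row(s).
- a row (book_id=NULL): no match → kept, b columns NULL.
- a row (book_id=7): matches 2 b row(s) → 2 output row(s).
- a row (book_id=9): no match → kept, b columns NULL.
- plus 5 unmatched b row(s), each kept with NULL a columns.
Total: 6 matched + 8 padded = 14 rows.

14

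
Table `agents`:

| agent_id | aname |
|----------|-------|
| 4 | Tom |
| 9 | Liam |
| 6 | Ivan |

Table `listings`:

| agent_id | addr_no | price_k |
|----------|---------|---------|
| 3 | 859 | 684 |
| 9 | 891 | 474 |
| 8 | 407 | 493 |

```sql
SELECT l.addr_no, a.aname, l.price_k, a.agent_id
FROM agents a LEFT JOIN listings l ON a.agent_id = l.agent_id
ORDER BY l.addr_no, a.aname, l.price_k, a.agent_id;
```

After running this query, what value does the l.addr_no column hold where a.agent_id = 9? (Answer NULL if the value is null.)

891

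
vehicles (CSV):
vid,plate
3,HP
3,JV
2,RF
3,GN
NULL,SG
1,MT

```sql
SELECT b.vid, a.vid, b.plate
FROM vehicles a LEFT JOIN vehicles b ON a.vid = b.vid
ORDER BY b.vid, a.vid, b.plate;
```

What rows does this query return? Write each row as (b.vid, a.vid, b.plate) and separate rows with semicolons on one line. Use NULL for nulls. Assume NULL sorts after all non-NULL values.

(1, 1, MT); (2, 2, RF); (3, 3, GN); (3, 3, GN); (3, 3, GN); (3, 3, HP); (3, 3, HP); (3, 3, HP); (3, 3, JV); (3, 3, JV); (3, 3, JV); (NULL, NULL, NULL)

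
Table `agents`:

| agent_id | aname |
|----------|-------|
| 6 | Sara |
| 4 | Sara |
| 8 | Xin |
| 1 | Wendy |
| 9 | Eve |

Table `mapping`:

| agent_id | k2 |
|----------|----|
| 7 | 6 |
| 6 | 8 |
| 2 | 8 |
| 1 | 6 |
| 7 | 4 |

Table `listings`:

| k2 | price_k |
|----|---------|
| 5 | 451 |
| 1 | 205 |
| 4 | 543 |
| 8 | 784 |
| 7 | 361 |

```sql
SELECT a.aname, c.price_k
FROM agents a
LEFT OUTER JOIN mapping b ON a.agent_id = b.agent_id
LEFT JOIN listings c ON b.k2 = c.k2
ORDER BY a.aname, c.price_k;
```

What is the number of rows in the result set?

5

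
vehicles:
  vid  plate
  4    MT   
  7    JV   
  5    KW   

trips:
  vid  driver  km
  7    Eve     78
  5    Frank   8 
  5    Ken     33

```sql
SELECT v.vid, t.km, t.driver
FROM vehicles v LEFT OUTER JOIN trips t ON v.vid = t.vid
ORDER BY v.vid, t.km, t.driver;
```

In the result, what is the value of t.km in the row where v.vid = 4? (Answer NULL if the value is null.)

NULL

LEFT JOIN keeps every row from `vehicles`; unmatched rows get NULL for `trips`'s columns.
Matching on v.vid = t.vid.
- v[0] vid=4 → no match; kept with NULLs on the t side.
- v[1] vid=7 → 1 match(es) in t → 1 row(s).
- v[2] vid=5 → 2 match(es) in t → 2 row(s).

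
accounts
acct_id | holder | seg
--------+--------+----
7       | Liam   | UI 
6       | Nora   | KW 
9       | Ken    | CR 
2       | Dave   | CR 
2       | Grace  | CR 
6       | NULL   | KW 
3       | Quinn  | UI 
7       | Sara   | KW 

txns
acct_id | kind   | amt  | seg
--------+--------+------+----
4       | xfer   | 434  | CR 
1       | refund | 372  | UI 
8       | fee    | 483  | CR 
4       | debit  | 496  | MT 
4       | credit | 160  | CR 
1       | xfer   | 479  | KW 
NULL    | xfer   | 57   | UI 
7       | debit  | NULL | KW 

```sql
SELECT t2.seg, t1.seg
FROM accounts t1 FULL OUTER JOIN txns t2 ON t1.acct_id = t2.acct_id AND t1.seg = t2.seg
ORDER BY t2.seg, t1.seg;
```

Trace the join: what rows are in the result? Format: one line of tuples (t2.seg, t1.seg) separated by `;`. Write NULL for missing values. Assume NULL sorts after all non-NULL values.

FULL OUTER JOIN keeps every row from both sides; unmatched rows get NULL for the other side's columns.
Matching on t1.acct_id = t2.acct_id AND t1.seg = t2.seg. A NULL in a compared column never satisfies the condition.
- t1 row (acct_id=7, seg=UI): no match → kept, t2 columns NULL.
- t1 row (acct_id=6, seg=KW): no match → kept, t2 columns NULL.
- t1 row (acct_id=9, seg=CR): no match → kept, t2 columns NULL.
- t1 row (acct_id=2, seg=CR): no match → kept, t2 columns NULL.
- t1 row (acct_id=2, seg=CR): no match → kept, t2 columns NULL.
- t1 row (acct_id=6, seg=KW): no match → kept, t2 columns NULL.
- t1 row (acct_id=3, seg=UI): no match → kept, t2 columns NULL.
- t1 row (acct_id=7, seg=KW): matches 1 t2 row(s) → 1 output row(s).
- plus 7 unmatched t2 row(s), each kept with NULL t1 columns.

(CR, NULL); (CR, NULL); (CR, NULL); (KW, KW); (KW, NULL); (MT, NULL); (UI, NULL); (UI, NULL); (NULL, CR); (NULL, CR); (NULL, CR); (NULL, KW); (NULL, KW); (NULL, UI); (NULL, UI)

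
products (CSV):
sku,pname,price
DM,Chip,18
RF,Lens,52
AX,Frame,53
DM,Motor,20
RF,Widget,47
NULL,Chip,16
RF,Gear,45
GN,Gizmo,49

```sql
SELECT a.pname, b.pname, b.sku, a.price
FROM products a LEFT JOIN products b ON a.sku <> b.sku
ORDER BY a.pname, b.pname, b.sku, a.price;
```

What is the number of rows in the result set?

35

LEFT JOIN keeps every row from `products a`; unmatched rows get NULL for `products b`'s columns.
Matching on a.sku <> b.sku. A NULL in a compared column never satisfies the condition.
Matched pairs: 34; unmatched a rows kept: 1.
Total: 34 matched + 1 padded = 35 rows.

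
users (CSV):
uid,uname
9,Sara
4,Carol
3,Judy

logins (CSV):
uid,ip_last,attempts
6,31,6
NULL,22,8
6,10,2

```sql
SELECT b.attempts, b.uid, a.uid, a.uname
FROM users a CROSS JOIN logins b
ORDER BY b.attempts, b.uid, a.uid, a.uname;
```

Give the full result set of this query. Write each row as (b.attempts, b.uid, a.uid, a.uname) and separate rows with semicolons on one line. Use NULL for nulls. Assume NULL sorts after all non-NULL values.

(2, 6, 3, Judy); (2, 6, 4, Carol); (2, 6, 9, Sara); (6, 6, 3, Judy); (6, 6, 4, Carol); (6, 6, 9, Sara); (8, NULL, 3, Judy); (8, NULL, 4, Carol); (8, NULL, 9, Sara)

CROSS JOIN pairs every row of `users` with every row of `logins`: 3 × 3 = 9 rows.
After projecting and ordering:
b.attempts | b.uid | a.uid | a.uname
2 | 6 | 3 | Judy
2 | 6 | 4 | Carol
2 | 6 | 9 | Sara
6 | 6 | 3 | Judy
6 | 6 | 4 | Carol
6 | 6 | 9 | Sara
8 | NULL | 3 | Judy
8 | NULL | 4 | Carol
8 | NULL | 9 | Sara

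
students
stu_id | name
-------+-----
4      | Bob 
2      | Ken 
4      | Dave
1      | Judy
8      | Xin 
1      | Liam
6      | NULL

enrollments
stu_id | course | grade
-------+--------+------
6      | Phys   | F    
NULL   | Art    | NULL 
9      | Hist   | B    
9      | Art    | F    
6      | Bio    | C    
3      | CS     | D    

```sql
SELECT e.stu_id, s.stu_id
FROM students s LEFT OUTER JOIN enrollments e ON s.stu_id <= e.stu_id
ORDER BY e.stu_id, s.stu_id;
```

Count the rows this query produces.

29

LEFT JOIN keeps every row from `students`; unmatched rows get NULL for `enrollments`'s columns.
Matching on s.stu_id <= e.stu_id. A NULL in a compared column never satisfies the condition.
- s row (stu_id=4): matches 4 e row(s) → 4 output row(s).
- s row (stu_id=2): matches 5 e row(s) → 5 output row(s).
- s row (stu_id=4): matches 4 e row(s) → 4 output row(s).
- s row (stu_id=1): matches 5 e row(s) → 5 output row(s).
- s row (stu_id=8): matches 2 e row(s) → 2 output row(s).
- s row (stu_id=1): matches 5 e row(s) → 5 output row(s).
- s row (stu_id=6): matches 4 e row(s) → 4 output row(s).
Total: 29 rows.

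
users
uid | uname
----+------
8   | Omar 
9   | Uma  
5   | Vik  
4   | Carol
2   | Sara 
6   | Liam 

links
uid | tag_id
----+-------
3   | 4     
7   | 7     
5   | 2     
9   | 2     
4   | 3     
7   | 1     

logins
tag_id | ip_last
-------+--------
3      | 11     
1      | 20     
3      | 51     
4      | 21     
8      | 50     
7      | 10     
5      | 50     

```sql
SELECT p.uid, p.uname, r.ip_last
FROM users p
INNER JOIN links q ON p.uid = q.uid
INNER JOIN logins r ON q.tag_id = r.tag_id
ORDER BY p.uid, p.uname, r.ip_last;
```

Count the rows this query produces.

Step 1 — p INNER JOIN q on uid → 3 row(s).
Then INNER JOIN `logins r` on tag_id: keep only rows whose q.tag_id appears in r.
Result: 2 row(s).

2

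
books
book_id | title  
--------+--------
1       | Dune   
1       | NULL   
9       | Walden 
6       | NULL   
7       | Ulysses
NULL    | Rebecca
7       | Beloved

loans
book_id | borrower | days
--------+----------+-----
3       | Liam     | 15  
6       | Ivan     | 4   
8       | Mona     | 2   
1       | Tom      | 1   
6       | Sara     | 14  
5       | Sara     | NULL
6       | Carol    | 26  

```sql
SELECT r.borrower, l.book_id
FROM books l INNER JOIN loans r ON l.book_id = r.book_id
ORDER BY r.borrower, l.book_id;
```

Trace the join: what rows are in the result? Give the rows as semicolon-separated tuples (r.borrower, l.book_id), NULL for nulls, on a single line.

(Carol, 6); (Ivan, 6); (Sara, 6); (Tom, 1); (Tom, 1)

INNER JOIN keeps only pairs where the ON condition holds.
Matching on l.book_id = r.book_id. A NULL in a compared column never satisfies the condition.
- l (book_id=1) pairs with 1 row(s) of r.
- l (book_id=1) pairs with 1 row(s) of r.
- l (book_id=9) has no partner → excluded.
- l (book_id=6) pairs with 3 row(s) of r.
- l (book_id=7) has no partner → excluded.
- l (book_id=NULL) has no partner → excluded.
- l (book_id=7) has no partner → excluded.
After projecting and ordering:
r.borrower | l.book_id
Carol | 6
Ivan | 6
Sara | 6
Tom | 1
Tom | 1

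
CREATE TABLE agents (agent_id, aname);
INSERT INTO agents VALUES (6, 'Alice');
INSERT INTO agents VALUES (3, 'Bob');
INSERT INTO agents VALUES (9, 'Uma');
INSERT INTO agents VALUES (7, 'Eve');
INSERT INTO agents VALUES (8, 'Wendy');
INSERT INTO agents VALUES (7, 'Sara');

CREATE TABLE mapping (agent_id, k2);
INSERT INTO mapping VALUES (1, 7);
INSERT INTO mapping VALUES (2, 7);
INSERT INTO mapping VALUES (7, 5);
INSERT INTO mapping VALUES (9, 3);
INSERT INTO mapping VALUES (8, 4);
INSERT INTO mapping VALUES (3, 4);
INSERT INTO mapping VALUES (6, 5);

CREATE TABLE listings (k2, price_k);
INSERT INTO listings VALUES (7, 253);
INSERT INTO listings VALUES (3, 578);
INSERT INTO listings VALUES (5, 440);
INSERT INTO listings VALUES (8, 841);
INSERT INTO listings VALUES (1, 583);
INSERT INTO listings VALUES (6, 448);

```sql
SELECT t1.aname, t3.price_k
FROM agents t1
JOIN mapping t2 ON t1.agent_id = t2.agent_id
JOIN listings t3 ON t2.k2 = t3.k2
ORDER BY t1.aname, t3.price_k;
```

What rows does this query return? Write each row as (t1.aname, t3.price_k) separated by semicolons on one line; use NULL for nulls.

Step 1 — t1 INNER JOIN t2 on agent_id → 6 row(s).
Then INNER JOIN `listings t3` on k2: keep only rows whose t2.k2 appears in t3.

(Alice, 440); (Eve, 440); (Sara, 440); (Uma, 578)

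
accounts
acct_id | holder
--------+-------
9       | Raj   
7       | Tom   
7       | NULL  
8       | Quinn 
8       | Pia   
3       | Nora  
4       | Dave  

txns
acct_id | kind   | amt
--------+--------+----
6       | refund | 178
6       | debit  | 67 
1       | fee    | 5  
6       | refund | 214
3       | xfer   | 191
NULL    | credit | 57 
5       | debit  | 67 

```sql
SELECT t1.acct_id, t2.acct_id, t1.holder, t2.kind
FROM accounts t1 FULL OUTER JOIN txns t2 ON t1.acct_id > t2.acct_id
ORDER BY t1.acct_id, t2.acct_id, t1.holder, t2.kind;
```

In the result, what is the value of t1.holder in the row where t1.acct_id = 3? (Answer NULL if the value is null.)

FULL OUTER JOIN keeps every row from both sides; unmatched rows get NULL for the other side's columns.
Matching on t1.acct_id > t2.acct_id. A NULL in a compared column never satisfies the condition.
- t1 row (acct_id=9): matches 6 t2 row(s) → 6 output row(s).
- t1 row (acct_id=7): matches 6 t2 row(s) → 6 output row(s).
- t1 row (acct_id=7): matches 6 t2 row(s) → 6 output row(s).
- t1 row (acct_id=8): matches 6 t2 row(s) → 6 output row(s).
- t1 row (acct_id=8): matches 6 t2 row(s) → 6 output row(s).
- t1 row (acct_id=3): matches 1 t2 row(s) → 1 output row(s).
- t1 row (acct_id=4): matches 2 t2 row(s) → 2 output row(s).
- 1 t2 row(s) had no t1 match → kept, t1 columns NULL.

Nora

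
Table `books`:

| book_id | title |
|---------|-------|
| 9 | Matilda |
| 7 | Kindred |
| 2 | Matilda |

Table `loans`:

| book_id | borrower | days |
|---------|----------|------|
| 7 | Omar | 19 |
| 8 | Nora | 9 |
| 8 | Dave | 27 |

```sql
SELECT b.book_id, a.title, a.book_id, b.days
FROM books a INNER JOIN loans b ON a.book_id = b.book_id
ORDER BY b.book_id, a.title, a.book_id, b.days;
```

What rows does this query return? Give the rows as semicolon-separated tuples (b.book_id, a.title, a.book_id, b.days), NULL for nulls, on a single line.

(7, Kindred, 7, 19)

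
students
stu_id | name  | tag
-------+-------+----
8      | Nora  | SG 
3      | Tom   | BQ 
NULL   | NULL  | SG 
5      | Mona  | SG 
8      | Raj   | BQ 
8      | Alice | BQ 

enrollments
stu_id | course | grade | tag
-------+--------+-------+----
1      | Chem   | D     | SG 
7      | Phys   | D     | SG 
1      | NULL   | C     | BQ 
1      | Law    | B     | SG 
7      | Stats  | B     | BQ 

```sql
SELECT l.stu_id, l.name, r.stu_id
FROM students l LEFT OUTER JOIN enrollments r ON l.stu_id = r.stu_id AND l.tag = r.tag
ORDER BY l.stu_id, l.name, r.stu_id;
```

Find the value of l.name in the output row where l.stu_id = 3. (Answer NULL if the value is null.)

Tom

LEFT JOIN keeps every row from `students`; unmatched rows get NULL for `enrollments`'s columns.
Matching on l.stu_id = r.stu_id AND l.tag = r.tag. A NULL in a compared column never satisfies the condition.
Matched pairs: 0; unmatched l rows kept: 6.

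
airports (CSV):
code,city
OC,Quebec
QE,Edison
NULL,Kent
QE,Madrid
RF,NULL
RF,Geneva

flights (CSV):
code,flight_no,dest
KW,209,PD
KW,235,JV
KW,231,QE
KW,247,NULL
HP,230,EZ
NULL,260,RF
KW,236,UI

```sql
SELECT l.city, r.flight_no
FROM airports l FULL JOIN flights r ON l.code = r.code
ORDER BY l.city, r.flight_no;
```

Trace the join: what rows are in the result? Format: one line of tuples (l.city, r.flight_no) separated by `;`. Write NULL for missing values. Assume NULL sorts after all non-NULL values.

FULL OUTER JOIN keeps every row from both sides; unmatched rows get NULL for the other side's columns.
Matching on l.code = r.code. A NULL in a compared column never satisfies the condition.
- l (code=OC) has no partner → padded with NULL.
- l (code=QE) has no partner → padded with NULL.
- l (code=NULL) has no partner → padded with NULL.
- l (code=QE) has no partner → padded with NULL.
- l (code=RF) has no partner → padded with NULL.
- l (code=RF) has no partner → padded with NULL.
- 7 row(s) from r found no l partner → padded with NULL.

(Edison, NULL); (Geneva, NULL); (Kent, NULL); (Madrid, NULL); (Quebec, NULL); (NULL, 209); (NULL, 230); (NULL, 231); (NULL, 235); (NULL, 236); (NULL, 247); (NULL, 260); (NULL, NULL)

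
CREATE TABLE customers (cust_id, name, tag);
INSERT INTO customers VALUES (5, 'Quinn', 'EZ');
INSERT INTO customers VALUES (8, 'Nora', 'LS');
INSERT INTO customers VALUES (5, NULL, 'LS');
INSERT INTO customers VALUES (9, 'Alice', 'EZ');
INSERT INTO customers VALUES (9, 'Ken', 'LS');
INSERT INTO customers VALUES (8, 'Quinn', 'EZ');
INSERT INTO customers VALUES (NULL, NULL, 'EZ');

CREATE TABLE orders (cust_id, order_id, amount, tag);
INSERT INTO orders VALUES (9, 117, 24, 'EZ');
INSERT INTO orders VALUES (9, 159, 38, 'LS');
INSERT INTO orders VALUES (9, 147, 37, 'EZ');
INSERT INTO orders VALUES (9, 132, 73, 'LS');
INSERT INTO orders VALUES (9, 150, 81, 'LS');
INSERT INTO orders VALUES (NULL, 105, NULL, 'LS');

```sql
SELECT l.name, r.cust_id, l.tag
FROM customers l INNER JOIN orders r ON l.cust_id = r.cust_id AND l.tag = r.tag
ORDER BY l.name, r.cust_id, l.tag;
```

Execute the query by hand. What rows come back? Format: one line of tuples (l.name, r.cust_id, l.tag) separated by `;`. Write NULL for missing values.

(Alice, 9, EZ); (Alice, 9, EZ); (Ken, 9, LS); (Ken, 9, LS); (Ken, 9, LS)

INNER JOIN keeps only pairs where the ON condition holds.
Matching on l.cust_id = r.cust_id AND l.tag = r.tag. A NULL in a compared column never satisfies the condition.
Matched pairs: 5.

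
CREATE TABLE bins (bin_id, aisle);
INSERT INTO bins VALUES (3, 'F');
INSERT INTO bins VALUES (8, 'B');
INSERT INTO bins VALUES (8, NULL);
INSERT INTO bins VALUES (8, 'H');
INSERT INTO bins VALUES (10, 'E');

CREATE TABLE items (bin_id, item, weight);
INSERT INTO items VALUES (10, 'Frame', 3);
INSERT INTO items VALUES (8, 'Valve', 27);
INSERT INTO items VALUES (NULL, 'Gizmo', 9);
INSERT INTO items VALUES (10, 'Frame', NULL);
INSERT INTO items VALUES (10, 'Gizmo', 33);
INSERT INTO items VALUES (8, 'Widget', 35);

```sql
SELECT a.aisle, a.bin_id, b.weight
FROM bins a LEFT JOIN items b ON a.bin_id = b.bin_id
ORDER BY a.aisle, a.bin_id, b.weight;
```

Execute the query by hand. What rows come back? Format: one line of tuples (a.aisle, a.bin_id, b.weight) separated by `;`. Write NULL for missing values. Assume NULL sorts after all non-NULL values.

(B, 8, 27); (B, 8, 35); (E, 10, 3); (E, 10, 33); (E, 10, NULL); (F, 3, NULL); (H, 8, 27); (H, 8, 35); (NULL, 8, 27); (NULL, 8, 35)

LEFT JOIN keeps every row from `bins`; unmatched rows get NULL for `items`'s columns.
Matching on a.bin_id = b.bin_id. A NULL in a compared column never satisfies the condition.
- bin_id=3: no b row matches, row kept with b columns NULL.
- bin_id=8: 2 matching b row(s), so 2 row(s) emitted.
- bin_id=8: 2 matching b row(s), so 2 row(s) emitted.
- bin_id=8: 2 matching b row(s), so 2 row(s) emitted.
- bin_id=10: 3 matching b row(s), so 3 row(s) emitted.
After projecting and ordering:
a.aisle | a.bin_id | b.weight
B | 8 | 27
B | 8 | 35
E | 10 | 3
E | 10 | 33
E | 10 | NULL
F | 3 | NULL
H | 8 | 27
H | 8 | 35
NULL | 8 | 27
NULL | 8 | 35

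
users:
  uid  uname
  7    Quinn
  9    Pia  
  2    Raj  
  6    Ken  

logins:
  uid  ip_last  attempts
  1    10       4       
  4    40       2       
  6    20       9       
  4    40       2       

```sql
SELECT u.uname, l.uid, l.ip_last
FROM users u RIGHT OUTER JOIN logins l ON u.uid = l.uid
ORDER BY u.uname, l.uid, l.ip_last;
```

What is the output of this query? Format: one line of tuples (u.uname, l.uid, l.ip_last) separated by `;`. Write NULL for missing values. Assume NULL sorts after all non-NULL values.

(Ken, 6, 20); (NULL, 1, 10); (NULL, 4, 40); (NULL, 4, 40)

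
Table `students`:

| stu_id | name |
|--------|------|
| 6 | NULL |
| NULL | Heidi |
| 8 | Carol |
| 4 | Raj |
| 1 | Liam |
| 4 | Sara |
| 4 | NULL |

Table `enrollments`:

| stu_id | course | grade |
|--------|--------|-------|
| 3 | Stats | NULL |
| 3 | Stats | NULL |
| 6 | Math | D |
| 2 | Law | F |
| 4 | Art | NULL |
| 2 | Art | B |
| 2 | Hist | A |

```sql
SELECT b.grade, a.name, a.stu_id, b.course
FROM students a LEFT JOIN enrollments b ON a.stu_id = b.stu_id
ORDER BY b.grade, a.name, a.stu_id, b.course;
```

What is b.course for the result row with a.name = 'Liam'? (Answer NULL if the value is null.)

LEFT JOIN keeps every row from `students`; unmatched rows get NULL for `enrollments`'s columns.
Matching on a.stu_id = b.stu_id. A NULL in a compared column never satisfies the condition.
- a row (stu_id=6): matches 1 b row(s) → 1 output row(s).
- a row (stu_id=NULL): no match → kept, b columns NULL.
- a row (stu_id=8): no match → kept, b columns NULL.
- a row (stu_id=4): matches 1 b row(s) → 1 output row(s).
- a row (stu_id=1): no match → kept, b columns NULL.
- a row (stu_id=4): matches 1 b row(s) → 1 output row(s).
- a row (stu_id=4): matches 1 b row(s) → 1 output row(s).

NULL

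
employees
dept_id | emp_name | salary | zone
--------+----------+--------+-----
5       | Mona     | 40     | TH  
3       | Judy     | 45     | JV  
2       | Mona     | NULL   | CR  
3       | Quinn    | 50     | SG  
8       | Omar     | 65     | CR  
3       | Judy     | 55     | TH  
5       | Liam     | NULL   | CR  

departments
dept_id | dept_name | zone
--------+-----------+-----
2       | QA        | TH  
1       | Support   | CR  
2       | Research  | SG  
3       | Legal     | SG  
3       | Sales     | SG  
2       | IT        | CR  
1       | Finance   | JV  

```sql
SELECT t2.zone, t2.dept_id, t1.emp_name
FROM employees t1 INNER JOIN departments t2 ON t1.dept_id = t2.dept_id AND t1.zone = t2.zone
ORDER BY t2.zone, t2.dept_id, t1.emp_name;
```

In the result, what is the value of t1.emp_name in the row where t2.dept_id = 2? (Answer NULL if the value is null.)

Mona

INNER JOIN keeps only pairs where the ON condition holds.
Matching on t1.dept_id = t2.dept_id AND t1.zone = t2.zone.
- dept_id=5, zone=TH: no matching t2 row, dropped.
- dept_id=3, zone=JV: no matching t2 row, dropped.
- dept_id=2, zone=CR: 1 matching t2 row(s), so 1 row(s) emitted.
- dept_id=3, zone=SG: 2 matching t2 row(s), so 2 row(s) emitted.
- dept_id=8, zone=CR: no matching t2 row, dropped.
- dept_id=3, zone=TH: no matching t2 row, dropped.
- dept_id=5, zone=CR: no matching t2 row, dropped.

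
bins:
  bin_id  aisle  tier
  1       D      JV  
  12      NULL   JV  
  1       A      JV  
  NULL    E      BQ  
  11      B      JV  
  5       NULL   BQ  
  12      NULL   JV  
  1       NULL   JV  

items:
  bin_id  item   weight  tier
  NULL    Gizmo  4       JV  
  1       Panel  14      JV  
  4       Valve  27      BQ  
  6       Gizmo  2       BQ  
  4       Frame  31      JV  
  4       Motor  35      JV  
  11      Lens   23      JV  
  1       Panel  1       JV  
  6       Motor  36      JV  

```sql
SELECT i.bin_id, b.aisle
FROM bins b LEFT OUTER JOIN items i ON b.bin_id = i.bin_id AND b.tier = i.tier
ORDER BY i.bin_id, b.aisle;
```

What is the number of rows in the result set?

LEFT JOIN keeps every row from `bins`; unmatched rows get NULL for `items`'s columns.
Matching on b.bin_id = i.bin_id AND b.tier = i.tier. A NULL in a compared column never satisfies the condition.
Matched pairs: 7; unmatched b rows kept: 4.
Total: 7 matched + 4 padded = 11 rows.

11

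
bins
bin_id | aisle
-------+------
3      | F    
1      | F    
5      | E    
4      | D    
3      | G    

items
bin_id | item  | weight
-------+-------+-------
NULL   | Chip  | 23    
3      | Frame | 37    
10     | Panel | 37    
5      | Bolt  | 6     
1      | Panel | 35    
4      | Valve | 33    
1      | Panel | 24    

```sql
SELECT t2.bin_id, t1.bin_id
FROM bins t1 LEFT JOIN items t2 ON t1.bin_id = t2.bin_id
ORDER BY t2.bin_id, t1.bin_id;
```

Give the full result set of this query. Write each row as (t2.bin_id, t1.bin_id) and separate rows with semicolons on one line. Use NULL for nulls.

(1, 1); (1, 1); (3, 3); (3, 3); (4, 4); (5, 5)

LEFT JOIN keeps every row from `bins`; unmatched rows get NULL for `items`'s columns.
Matching on t1.bin_id = t2.bin_id. A NULL in a compared column never satisfies the condition.
- t1 (bin_id=3) pairs with 1 row(s) of t2.
- t1 (bin_id=1) pairs with 2 row(s) of t2.
- t1 (bin_id=5) pairs with 1 row(s) of t2.
- t1 (bin_id=4) pairs with 1 row(s) of t2.
- t1 (bin_id=3) pairs with 1 row(s) of t2.
After projecting and ordering:
t2.bin_id | t1.bin_id
1 | 1
1 | 1
3 | 3
3 | 3
4 | 4
5 | 5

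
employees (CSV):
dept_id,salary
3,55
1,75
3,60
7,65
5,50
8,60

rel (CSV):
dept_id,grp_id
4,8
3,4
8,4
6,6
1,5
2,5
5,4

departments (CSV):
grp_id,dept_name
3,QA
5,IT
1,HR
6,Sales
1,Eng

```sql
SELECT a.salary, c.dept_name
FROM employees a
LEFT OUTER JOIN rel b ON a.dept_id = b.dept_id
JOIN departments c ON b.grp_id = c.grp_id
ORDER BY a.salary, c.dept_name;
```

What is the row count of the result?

Joins associate left-to-right: employees LEFT JOIN rel on dept_id gives 6 intermediate row(s).
Then INNER JOIN `departments c` on grp_id: keep only rows whose b.grp_id appears in c.
Result: 1 row(s).

1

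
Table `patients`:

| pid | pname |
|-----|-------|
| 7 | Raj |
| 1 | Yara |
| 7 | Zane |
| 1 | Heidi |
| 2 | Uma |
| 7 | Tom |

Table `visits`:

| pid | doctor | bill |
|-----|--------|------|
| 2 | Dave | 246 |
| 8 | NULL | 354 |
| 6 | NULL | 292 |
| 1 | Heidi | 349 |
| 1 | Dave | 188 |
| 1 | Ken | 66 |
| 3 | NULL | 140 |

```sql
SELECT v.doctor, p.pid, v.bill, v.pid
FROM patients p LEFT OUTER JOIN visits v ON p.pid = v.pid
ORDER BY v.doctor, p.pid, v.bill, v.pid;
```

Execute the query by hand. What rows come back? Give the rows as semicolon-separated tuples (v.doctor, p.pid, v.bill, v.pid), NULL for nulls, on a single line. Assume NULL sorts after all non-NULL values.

LEFT JOIN keeps every row from `patients`; unmatched rows get NULL for `visits`'s columns.
Matching on p.pid = v.pid.
- p[0] pid=7 → no match; kept with NULLs on the v side.
- p[1] pid=1 → 3 match(es) in v → 3 row(s).
- p[2] pid=7 → no match; kept with NULLs on the v side.
- p[3] pid=1 → 3 match(es) in v → 3 row(s).
- p[4] pid=2 → 1 match(es) in v → 1 row(s).
- p[5] pid=7 → no match; kept with NULLs on the v side.
After projecting and ordering:
v.doctor | p.pid | v.bill | v.pid
Dave | 1 | 188 | 1
Dave | 1 | 188 | 1
Dave | 2 | 246 | 2
Heidi | 1 | 349 | 1
Heidi | 1 | 349 | 1
Ken | 1 | 66 | 1
Ken | 1 | 66 | 1
NULL | 7 | NULL | NULL
NULL | 7 | NULL | NULL
NULL | 7 | NULL | NULL

(Dave, 1, 188, 1); (Dave, 1, 188, 1); (Dave, 2, 246, 2); (Heidi, 1, 349, 1); (Heidi, 1, 349, 1); (Ken, 1, 66, 1); (Ken, 1, 66, 1); (NULL, 7, NULL, NULL); (NULL, 7, NULL, NULL); (NULL, 7, NULL, NULL)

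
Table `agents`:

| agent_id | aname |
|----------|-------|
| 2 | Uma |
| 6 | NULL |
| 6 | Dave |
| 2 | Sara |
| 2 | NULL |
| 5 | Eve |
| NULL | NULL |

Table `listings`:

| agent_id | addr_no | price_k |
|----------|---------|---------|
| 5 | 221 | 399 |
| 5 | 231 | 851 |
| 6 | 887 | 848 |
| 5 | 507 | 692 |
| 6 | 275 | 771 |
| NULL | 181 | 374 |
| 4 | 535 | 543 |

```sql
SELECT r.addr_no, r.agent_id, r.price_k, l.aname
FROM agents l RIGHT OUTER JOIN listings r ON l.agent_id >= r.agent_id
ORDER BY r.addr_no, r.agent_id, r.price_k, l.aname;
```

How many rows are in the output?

17

RIGHT JOIN keeps every row from `listings`; unmatched rows get NULL for `agents`'s columns.
Matching on l.agent_id >= r.agent_id. A NULL in a compared column never satisfies the condition.
- l row (agent_id=2): no match.
- l row (agent_id=6): matches 6 r row(s) → 6 output row(s).
- l row (agent_id=6): matches 6 r row(s) → 6 output row(s).
- l row (agent_id=2): no match.
- l row (agent_id=2): no match.
- l row (agent_id=5): matches 4 r row(s) → 4 output row(s).
- l row (agent_id=NULL): no match.
- 1 r row(s) had no l match → kept, l columns NULL.
Total: 16 matched + 1 padded = 17 rows.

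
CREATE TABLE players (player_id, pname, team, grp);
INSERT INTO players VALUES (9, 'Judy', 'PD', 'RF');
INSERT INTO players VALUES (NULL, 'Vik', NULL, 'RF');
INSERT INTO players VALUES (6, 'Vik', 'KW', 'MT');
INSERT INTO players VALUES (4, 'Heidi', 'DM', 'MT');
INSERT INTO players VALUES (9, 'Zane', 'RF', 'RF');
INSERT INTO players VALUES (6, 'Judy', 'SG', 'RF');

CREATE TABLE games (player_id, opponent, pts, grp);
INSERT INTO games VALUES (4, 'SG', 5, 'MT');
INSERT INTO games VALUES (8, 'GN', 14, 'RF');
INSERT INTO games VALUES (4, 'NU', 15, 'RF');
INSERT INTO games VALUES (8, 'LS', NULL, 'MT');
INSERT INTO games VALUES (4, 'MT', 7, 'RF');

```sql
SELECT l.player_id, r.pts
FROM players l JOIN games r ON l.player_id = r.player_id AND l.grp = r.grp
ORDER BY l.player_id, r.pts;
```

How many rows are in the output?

1

INNER JOIN keeps only pairs where the ON condition holds.
Matching on l.player_id = r.player_id AND l.grp = r.grp. A NULL in a compared column never satisfies the condition.
Matched pairs: 1.
Total: 1 rows.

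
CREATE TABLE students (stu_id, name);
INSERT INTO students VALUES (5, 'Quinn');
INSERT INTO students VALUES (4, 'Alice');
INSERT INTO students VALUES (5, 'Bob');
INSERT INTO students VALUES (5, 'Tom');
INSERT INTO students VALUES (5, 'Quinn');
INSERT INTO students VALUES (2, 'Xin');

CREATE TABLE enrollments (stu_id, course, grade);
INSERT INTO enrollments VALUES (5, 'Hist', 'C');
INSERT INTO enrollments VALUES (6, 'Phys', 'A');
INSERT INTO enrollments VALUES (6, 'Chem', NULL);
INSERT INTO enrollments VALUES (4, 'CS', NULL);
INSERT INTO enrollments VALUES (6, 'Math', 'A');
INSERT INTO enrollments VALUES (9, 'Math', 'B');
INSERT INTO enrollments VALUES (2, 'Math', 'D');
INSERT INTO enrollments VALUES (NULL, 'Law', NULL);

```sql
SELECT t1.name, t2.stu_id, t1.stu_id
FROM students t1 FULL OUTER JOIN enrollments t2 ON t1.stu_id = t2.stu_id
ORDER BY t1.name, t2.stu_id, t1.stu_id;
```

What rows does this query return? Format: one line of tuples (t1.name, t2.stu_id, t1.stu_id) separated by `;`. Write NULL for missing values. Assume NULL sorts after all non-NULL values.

(Alice, 4, 4); (Bob, 5, 5); (Quinn, 5, 5); (Quinn, 5, 5); (Tom, 5, 5); (Xin, 2, 2); (NULL, 6, NULL); (NULL, 6, NULL); (NULL, 6, NULL); (NULL, 9, NULL); (NULL, NULL, NULL)

FULL OUTER JOIN keeps every row from both sides; unmatched rows get NULL for the other side's columns.
Matching on t1.stu_id = t2.stu_id. A NULL in a compared column never satisfies the condition.
- t1[0] stu_id=5 → 1 match(es) in t2 → 1 row(s).
- t1[1] stu_id=4 → 1 match(es) in t2 → 1 row(s).
- t1[2] stu_id=5 → 1 match(es) in t2 → 1 row(s).
- t1[3] stu_id=5 → 1 match(es) in t2 → 1 row(s).
- t1[4] stu_id=5 → 1 match(es) in t2 → 1 row(s).
- t1[5] stu_id=2 → 1 match(es) in t2 → 1 row(s).
- plus 5 unmatched t2 row(s), each kept with NULL t1 columns.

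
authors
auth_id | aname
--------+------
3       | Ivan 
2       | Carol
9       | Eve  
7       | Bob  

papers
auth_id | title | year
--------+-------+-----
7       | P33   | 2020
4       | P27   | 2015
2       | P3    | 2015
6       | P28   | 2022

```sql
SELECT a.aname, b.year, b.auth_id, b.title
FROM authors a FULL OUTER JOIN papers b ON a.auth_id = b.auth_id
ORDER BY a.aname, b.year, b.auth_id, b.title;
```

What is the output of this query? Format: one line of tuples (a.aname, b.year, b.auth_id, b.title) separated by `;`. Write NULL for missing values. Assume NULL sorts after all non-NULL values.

(Bob, 2020, 7, P33); (Carol, 2015, 2, P3); (Eve, NULL, NULL, NULL); (Ivan, NULL, NULL, NULL); (NULL, 2015, 4, P27); (NULL, 2022, 6, P28)

FULL OUTER JOIN keeps every row from both sides; unmatched rows get NULL for the other side's columns.
Matching on a.auth_id = b.auth_id.
- a[0] auth_id=3 → no match; kept with NULLs on the b side.
- a[1] auth_id=2 → 1 match(es) in b → 1 row(s).
- a[2] auth_id=9 → no match; kept with NULLs on the b side.
- a[3] auth_id=7 → 1 match(es) in b → 1 row(s).
- 2 row(s) from b found no a partner → padded with NULL.
After projecting and ordering:
a.aname | b.year | b.auth_id | b.title
Bob | 2020 | 7 | P33
Carol | 2015 | 2 | P3
Eve | NULL | NULL | NULL
Ivan | NULL | NULL | NULL
NULL | 2015 | 4 | P27
NULL | 2022 | 6 | P28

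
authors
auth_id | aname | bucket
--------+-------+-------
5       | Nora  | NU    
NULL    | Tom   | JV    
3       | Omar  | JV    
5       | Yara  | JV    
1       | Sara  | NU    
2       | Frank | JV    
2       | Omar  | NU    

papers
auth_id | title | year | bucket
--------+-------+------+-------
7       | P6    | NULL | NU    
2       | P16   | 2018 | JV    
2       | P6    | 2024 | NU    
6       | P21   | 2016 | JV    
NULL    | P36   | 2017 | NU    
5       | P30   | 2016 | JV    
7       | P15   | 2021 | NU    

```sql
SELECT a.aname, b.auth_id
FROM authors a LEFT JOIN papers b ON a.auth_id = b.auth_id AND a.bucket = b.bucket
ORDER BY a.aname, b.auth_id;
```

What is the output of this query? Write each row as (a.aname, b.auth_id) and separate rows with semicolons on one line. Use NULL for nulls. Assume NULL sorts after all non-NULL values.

LEFT JOIN keeps every row from `authors`; unmatched rows get NULL for `papers`'s columns.
Matching on a.auth_id = b.auth_id AND a.bucket = b.bucket. A NULL in a compared column never satisfies the condition.
Matched pairs: 3; unmatched a rows kept: 4.

(Frank, 2); (Nora, NULL); (Omar, 2); (Omar, NULL); (Sara, NULL); (Tom, NULL); (Yara, 5)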